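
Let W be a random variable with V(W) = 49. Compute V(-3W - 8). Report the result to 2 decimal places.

V(-3W - 8) = (-3)²·V(W) = 9·49 = 441

441.00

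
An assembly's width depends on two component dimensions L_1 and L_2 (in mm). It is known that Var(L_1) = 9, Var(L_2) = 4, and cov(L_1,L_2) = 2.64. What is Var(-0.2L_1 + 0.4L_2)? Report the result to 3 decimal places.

Var(-0.2L_1 + 0.4L_2) = (-0.2)²·Var(L_1) + (0.4)²·Var(L_2) + 2·(-0.2)·(0.4)·cov(L_1,L_2)
= 0.04·9 + 0.16·4 + -0.16·2.64 = 0.5776

0.578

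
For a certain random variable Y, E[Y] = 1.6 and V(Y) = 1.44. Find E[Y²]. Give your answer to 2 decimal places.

E[Y²] = V(Y) + (E[Y])² = 1.44 + (1.6)² = 4

4.00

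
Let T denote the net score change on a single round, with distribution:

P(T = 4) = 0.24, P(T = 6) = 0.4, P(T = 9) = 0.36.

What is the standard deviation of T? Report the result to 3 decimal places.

E[T] = (4)(0.24) + (6)(0.4) + (9)(0.36) = 6.6
E[T²] = (4)²(0.24) + (6)²(0.4) + (9)²(0.36) = 47.4
Var(T) = E[T²] − (E[T])² = 47.4 − (6.6)² = 3.84
SD(T) = √3.84 ≈ 1.960

1.960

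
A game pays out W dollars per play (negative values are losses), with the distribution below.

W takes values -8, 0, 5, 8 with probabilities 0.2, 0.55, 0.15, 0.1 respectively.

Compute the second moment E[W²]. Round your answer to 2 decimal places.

E[W²] = (-8)²(0.2) + (0)²(0.55) + (5)²(0.15) + (8)²(0.1) = 22.95

22.95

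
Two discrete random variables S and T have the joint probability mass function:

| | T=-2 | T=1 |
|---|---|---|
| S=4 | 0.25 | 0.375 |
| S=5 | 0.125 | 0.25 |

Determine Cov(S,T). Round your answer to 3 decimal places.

0.047

E[S] = 4.375,  E[T] = -0.125
E[ST] = -0.5
Cov(S,T) = E[ST] − E[S]E[T] = -0.5 − (4.375)(-0.125) = 0.046875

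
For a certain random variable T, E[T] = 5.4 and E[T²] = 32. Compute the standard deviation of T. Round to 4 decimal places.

var(T) = 32 − (5.4)² = 2.84
SD(T) = √2.84 ≈ 1.6852

1.6852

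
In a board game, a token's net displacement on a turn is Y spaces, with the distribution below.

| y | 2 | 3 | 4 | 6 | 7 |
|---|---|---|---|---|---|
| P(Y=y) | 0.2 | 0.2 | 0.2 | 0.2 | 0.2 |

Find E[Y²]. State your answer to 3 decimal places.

E[Y²] = (2)²(0.2) + (3)²(0.2) + (4)²(0.2) + (6)²(0.2) + (7)²(0.2) = 22.8

22.800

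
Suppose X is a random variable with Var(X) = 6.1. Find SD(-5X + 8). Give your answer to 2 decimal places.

12.35

Var(-5X + 8) = (-5)²·6.1 = 152.5
SD(-5X + 8) = √152.5 ≈ 12.35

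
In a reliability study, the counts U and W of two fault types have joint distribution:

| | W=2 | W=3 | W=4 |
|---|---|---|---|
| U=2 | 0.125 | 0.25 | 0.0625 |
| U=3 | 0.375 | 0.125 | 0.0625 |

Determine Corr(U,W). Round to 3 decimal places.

E[U] = 2.5625,  E[W] = 2.625
E[UW] = 6.625
cov(U,W) = E[UW] − E[U]E[W] = 6.625 − (2.5625)(2.625) = -0.1015625
Var(U) = 0.24609375,  Var(W) = 0.484375
ρ = -0.1015625 / √(0.24609375·0.484375) ≈ -0.294

-0.294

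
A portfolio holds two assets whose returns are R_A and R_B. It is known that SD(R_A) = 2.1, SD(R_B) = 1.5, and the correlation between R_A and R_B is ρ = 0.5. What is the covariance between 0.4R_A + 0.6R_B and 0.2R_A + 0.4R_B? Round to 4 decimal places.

Var(R_A) = (2.1)² = 4.41;  Var(R_B) = (1.5)² = 2.25
Cov(R_A,R_B) = ρ·SD(R_A)·SD(R_B) = 0.5·2.1·1.5 = 1.575
Cov(0.4R_A + 0.6R_B, 0.2R_A + 0.4R_B) = (0.4)(0.2)Var(R_A) + (0.6)(0.4)Var(R_B) + [(0.4)(0.4) + (0.6)(0.2)]Cov(R_A,R_B)
= 0.08·4.41 + 0.24·2.25 + 0.28·1.575 = 1.3338

1.3338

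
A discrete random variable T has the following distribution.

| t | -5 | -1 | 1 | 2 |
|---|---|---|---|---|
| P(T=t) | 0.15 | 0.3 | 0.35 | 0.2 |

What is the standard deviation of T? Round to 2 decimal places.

2.26

E[T] = (-5)(0.15) + (-1)(0.3) + (1)(0.35) + (2)(0.2) = -0.3
E[T²] = (-5)²(0.15) + (-1)²(0.3) + (1)²(0.35) + (2)²(0.2) = 5.2
V(T) = E[T²] − (E[T])² = 5.2 − (-0.3)² = 5.11
SD(T) = √5.11 ≈ 2.26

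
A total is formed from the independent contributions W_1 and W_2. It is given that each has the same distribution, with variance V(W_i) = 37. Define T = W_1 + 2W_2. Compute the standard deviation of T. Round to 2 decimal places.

13.60

By independence, V(T) = (1)²V(W_1) + (2)²V(W_2)
= (1)²·37 + (2)²·37 = 185
SD(T) = √185 ≈ 13.60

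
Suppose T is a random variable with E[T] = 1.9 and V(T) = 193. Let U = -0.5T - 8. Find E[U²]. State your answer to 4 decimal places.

128.3525

E[-0.5T - 8] = -0.5·1.9 − 8 = -8.95
V(-0.5T - 8) = (-0.5)²·193 = 48.25
E[U²] = V(U) + (E[U])² = 48.25 + (-8.95)² = 128.3525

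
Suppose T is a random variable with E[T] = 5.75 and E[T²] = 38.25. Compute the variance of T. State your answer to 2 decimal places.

Var(T) = 38.25 − (5.75)² = 5.1875

5.19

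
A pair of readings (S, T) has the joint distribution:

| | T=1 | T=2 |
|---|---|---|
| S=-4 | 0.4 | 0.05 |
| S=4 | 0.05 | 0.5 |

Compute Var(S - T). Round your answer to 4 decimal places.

12.9275

E[S] = 0.4,  E[T] = 1.55,  E[ST] = 2.2
Var(S) = 16 − (0.4)² = 15.84;  Var(T) = 2.65 − (1.55)² = 0.2475
Cov(S,T) = 2.2 − (0.4)(1.55) = 1.58
Var(S - T) = (1)²·15.84 + (-1)²·0.2475 + 2·(1)·(-1)·1.58 = 12.9275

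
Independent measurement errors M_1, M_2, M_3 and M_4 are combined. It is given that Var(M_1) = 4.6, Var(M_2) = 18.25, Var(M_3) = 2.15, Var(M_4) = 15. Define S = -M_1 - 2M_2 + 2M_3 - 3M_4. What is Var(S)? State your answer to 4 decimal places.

221.2000

By independence, Var(S) = (-1)²Var(M_1) + (-2)²Var(M_2) + (2)²Var(M_3) + (-3)²Var(M_4)
= (-1)²·4.6 + (-2)²·18.25 + (2)²·2.15 + (-3)²·15 = 221.2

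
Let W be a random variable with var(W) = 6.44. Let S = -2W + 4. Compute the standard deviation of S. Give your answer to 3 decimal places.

var(-2W + 4) = (-2)²·6.44 = 25.76
SD(S) = √25.76 ≈ 5.075

5.075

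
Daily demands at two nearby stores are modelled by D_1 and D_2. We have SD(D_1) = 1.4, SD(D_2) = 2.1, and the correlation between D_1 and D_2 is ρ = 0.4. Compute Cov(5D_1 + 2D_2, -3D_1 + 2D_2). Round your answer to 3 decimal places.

Var(D_1) = (1.4)² = 1.96;  Var(D_2) = (2.1)² = 4.41
Cov(D_1,D_2) = ρ·SD(D_1)·SD(D_2) = 0.4·1.4·2.1 = 1.176
Cov(5D_1 + 2D_2, -3D_1 + 2D_2) = (5)(-3)Var(D_1) + (2)(2)Var(D_2) + [(5)(2) + (2)(-3)]Cov(D_1,D_2)
= -15·1.96 + 4·4.41 + 4·1.176 = -7.056

-7.056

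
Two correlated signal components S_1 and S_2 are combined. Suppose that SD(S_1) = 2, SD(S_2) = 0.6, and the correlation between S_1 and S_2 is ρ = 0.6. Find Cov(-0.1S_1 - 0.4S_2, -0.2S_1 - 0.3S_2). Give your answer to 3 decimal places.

0.202

var(S_1) = (2)² = 4;  var(S_2) = (0.6)² = 0.36
Cov(S_1,S_2) = ρ·SD(S_1)·SD(S_2) = 0.6·2·0.6 = 0.72
Cov(-0.1S_1 - 0.4S_2, -0.2S_1 - 0.3S_2) = (-0.1)(-0.2)var(S_1) + (-0.4)(-0.3)var(S_2) + [(-0.1)(-0.3) + (-0.4)(-0.2)]Cov(S_1,S_2)
= 0.02·4 + 0.12·0.36 + 0.11·0.72 = 0.2024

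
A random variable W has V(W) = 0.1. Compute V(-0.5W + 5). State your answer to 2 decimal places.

0.03

V(-0.5W + 5) = (-0.5)²·V(W) = 0.25·0.1 = 0.025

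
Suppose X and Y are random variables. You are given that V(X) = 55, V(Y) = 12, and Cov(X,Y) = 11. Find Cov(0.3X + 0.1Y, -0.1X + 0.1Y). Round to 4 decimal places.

Cov(0.3X + 0.1Y, -0.1X + 0.1Y) = (0.3)(-0.1)V(X) + (0.1)(0.1)V(Y) + [(0.3)(0.1) + (0.1)(-0.1)]Cov(X,Y)
= -0.03·55 + 0.01·12 + 0.02·11 = -1.31

-1.3100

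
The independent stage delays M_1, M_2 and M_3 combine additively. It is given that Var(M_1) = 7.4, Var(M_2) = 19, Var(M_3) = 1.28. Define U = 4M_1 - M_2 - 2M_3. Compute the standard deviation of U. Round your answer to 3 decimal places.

By independence, Var(U) = (4)²Var(M_1) + (-1)²Var(M_2) + (-2)²Var(M_3)
= (4)²·7.4 + (-1)²·19 + (-2)²·1.28 = 142.52
SD(U) = √142.52 ≈ 11.938

11.938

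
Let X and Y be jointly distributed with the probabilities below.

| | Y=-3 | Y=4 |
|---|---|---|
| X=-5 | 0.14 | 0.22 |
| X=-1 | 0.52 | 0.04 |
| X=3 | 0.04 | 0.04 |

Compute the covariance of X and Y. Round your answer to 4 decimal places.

E[X] = -2.12,  E[Y] = -0.9
E[XY] = -0.78
Cov(X,Y) = E[XY] − E[X]E[Y] = -0.78 − (-2.12)(-0.9) = -2.688

-2.6880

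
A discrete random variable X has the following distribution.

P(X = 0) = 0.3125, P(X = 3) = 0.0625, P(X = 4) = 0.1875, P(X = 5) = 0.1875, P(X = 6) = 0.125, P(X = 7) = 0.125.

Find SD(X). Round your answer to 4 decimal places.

E[X] = (0)(0.3125) + (3)(0.0625) + (4)(0.1875) + (5)(0.1875) + (6)(0.125) + (7)(0.125) = 3.5
E[X²] = (0)²(0.3125) + (3)²(0.0625) + (4)²(0.1875) + (5)²(0.1875) + (6)²(0.125) + (7)²(0.125) = 18.875
var(X) = E[X²] − (E[X])² = 18.875 − (3.5)² = 6.625
SD(X) = √6.625 ≈ 2.5739

2.5739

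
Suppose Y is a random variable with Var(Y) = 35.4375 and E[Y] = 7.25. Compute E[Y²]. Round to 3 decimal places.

88.000

E[Y²] = Var(Y) + (E[Y])² = 35.4375 + (7.25)² = 88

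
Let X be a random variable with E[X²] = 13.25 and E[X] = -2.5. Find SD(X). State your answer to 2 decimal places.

2.65

V(X) = 13.25 − (-2.5)² = 7
SD(X) = √7 ≈ 2.65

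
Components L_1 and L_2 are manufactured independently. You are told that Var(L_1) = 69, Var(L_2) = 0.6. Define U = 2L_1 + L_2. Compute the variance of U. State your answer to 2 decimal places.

By independence, Var(U) = (2)²Var(L_1) + (1)²Var(L_2)
= (2)²·69 + (1)²·0.6 = 276.6

276.60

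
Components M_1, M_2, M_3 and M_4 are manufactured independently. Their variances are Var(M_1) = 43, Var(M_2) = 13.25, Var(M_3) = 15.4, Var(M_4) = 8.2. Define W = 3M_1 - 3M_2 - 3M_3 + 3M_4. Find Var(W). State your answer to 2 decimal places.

By independence, Var(W) = (3)²Var(M_1) + (-3)²Var(M_2) + (-3)²Var(M_3) + (3)²Var(M_4)
= (3)²·43 + (-3)²·13.25 + (-3)²·15.4 + (3)²·8.2 = 718.65

718.65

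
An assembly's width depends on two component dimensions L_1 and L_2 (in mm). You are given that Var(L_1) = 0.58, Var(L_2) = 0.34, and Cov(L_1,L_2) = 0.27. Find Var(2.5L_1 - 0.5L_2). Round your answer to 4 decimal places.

Var(2.5L_1 - 0.5L_2) = (2.5)²·Var(L_1) + (-0.5)²·Var(L_2) + 2·(2.5)·(-0.5)·Cov(L_1,L_2)
= 6.25·0.58 + 0.25·0.34 + -2.5·0.27 = 3.035

3.0350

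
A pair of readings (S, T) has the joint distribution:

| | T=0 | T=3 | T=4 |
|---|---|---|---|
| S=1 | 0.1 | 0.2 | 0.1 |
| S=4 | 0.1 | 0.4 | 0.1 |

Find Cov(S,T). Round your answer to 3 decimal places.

0.120

E[S] = 2.8,  E[T] = 2.6
E[ST] = 7.4
Cov(S,T) = E[ST] − E[S]E[T] = 7.4 − (2.8)(2.6) = 0.12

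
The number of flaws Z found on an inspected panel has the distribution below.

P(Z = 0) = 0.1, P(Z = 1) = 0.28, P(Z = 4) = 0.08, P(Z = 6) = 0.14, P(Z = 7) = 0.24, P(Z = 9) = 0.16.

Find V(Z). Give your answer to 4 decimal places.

10.5264

E[Z] = (0)(0.1) + (1)(0.28) + (4)(0.08) + (6)(0.14) + (7)(0.24) + (9)(0.16) = 4.56
E[Z²] = (0)²(0.1) + (1)²(0.28) + (4)²(0.08) + (6)²(0.14) + (7)²(0.24) + (9)²(0.16) = 31.32
V(Z) = E[Z²] − (E[Z])² = 31.32 − (4.56)² = 10.5264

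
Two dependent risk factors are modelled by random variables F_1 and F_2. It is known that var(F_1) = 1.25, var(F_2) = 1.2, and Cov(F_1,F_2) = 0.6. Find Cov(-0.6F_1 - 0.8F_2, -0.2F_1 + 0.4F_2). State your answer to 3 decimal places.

-0.282

Cov(-0.6F_1 - 0.8F_2, -0.2F_1 + 0.4F_2) = (-0.6)(-0.2)var(F_1) + (-0.8)(0.4)var(F_2) + [(-0.6)(0.4) + (-0.8)(-0.2)]Cov(F_1,F_2)
= 0.12·1.25 + -0.32·1.2 + -0.08·0.6 = -0.282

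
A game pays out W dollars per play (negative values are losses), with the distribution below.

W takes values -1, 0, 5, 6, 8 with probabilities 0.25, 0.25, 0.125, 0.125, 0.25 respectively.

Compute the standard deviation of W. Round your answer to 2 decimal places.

E[W] = (-1)(0.25) + (0)(0.25) + (5)(0.125) + (6)(0.125) + (8)(0.25) = 3.125
E[W²] = (-1)²(0.25) + (0)²(0.25) + (5)²(0.125) + (6)²(0.125) + (8)²(0.25) = 23.875
Var(W) = E[W²] − (E[W])² = 23.875 − (3.125)² = 14.109375
sd(W) = √14.109375 ≈ 3.76

3.76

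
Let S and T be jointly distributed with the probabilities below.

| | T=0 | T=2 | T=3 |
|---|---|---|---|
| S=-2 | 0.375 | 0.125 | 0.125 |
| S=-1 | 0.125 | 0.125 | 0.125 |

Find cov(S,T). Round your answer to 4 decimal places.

0.1563

E[S] = -1.625,  E[T] = 1.25
E[ST] = -1.875
cov(S,T) = E[ST] − E[S]E[T] = -1.875 − (-1.625)(1.25) = 0.15625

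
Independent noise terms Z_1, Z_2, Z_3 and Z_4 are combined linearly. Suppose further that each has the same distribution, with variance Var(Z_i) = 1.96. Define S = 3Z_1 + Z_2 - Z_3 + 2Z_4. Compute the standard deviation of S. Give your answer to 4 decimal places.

5.4222

By independence, Var(S) = (3)²Var(Z_1) + (1)²Var(Z_2) + (-1)²Var(Z_3) + (2)²Var(Z_4)
= (3)²·1.96 + (1)²·1.96 + (-1)²·1.96 + (2)²·1.96 = 29.4
SD(S) = √29.4 ≈ 5.4222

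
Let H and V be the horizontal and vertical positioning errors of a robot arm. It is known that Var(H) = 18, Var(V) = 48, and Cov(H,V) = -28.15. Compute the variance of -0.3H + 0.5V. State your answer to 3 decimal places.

Var(-0.3H + 0.5V) = (-0.3)²·Var(H) + (0.5)²·Var(V) + 2·(-0.3)·(0.5)·Cov(H,V)
= 0.09·18 + 0.25·48 + -0.3·-28.15 = 22.065

22.065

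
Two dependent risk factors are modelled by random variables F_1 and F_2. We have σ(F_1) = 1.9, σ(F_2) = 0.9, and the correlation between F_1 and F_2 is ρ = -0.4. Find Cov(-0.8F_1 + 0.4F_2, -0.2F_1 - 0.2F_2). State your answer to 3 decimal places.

0.458

Var(F_1) = (1.9)² = 3.61;  Var(F_2) = (0.9)² = 0.81
Cov(F_1,F_2) = ρ·σ(F_1)·σ(F_2) = -0.4·1.9·0.9 = -0.684
Cov(-0.8F_1 + 0.4F_2, -0.2F_1 - 0.2F_2) = (-0.8)(-0.2)Var(F_1) + (0.4)(-0.2)Var(F_2) + [(-0.8)(-0.2) + (0.4)(-0.2)]Cov(F_1,F_2)
= 0.16·3.61 + -0.08·0.81 + 0.08·-0.684 = 0.45808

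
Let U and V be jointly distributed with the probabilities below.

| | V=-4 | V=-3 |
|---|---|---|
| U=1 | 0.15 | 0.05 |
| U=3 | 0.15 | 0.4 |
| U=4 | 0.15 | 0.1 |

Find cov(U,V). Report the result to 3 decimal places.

0.083

E[U] = 2.85,  E[V] = -3.45
E[UV] = -9.75
cov(U,V) = E[UV] − E[U]E[V] = -9.75 − (2.85)(-3.45) = 0.0825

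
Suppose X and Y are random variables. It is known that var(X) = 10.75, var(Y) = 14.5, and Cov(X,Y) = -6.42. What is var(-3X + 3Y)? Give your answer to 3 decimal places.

342.810

var(-3X + 3Y) = (-3)²·var(X) + (3)²·var(Y) + 2·(-3)·(3)·Cov(X,Y)
= 9·10.75 + 9·14.5 + -18·-6.42 = 342.81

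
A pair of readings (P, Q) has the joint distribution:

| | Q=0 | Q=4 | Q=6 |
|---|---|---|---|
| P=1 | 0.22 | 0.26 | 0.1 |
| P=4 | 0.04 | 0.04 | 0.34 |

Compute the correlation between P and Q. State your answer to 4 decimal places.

0.4900

E[P] = 2.26,  E[Q] = 3.84
E[PQ] = 10.44
Cov(P,Q) = E[PQ] − E[P]E[Q] = 10.44 − (2.26)(3.84) = 1.7616
V(P) = 2.1924,  V(Q) = 5.8944
ρ = 1.7616 / √(2.1924·5.8944) ≈ 0.4900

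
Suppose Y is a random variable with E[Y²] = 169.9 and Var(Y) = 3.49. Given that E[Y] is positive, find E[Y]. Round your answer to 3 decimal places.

(E[Y])² = E[Y²] − Var(Y) = 169.9 − 3.49 = 166.41
E[Y] = √166.41 = 12.9

12.900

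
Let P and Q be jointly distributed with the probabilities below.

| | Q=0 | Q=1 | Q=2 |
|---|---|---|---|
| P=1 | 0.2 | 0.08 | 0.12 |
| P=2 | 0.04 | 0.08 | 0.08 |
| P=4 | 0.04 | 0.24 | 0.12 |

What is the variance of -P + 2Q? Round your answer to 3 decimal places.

3.338

E[P] = 2.4,  E[Q] = 1.04,  E[PQ] = 2.72
Var(P) = 7.6 − (2.4)² = 1.84;  Var(Q) = 1.68 − (1.04)² = 0.5984
cov(P,Q) = 2.72 − (2.4)(1.04) = 0.224
Var(-P + 2Q) = (-1)²·1.84 + (2)²·0.5984 + 2·(-1)·(2)·0.224 = 3.3376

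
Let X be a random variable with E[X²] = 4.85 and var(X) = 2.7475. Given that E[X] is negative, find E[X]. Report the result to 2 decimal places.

-1.45

(E[X])² = E[X²] − var(X) = 4.85 − 2.7475 = 2.1025
E[X] = −√2.1025 = -1.45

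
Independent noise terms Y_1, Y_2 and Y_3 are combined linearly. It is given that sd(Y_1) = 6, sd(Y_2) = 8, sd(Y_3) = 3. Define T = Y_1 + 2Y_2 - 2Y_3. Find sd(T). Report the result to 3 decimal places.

18.111

Var(Y_1) = 36, Var(Y_2) = 64, Var(Y_3) = 9
By independence, Var(T) = (1)²Var(Y_1) + (2)²Var(Y_2) + (-2)²Var(Y_3)
= (1)²·36 + (2)²·64 + (-2)²·9 = 328
sd(T) = √328 ≈ 18.111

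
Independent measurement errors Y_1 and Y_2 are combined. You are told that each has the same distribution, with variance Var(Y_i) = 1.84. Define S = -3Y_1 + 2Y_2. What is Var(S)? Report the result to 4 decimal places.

By independence, Var(S) = (-3)²Var(Y_1) + (2)²Var(Y_2)
= (-3)²·1.84 + (2)²·1.84 = 23.92

23.9200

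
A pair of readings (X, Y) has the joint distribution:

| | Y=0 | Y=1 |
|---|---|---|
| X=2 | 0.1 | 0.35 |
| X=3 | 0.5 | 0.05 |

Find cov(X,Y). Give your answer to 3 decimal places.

-0.170

E[X] = 2.55,  E[Y] = 0.4
E[XY] = 0.85
cov(X,Y) = E[XY] − E[X]E[Y] = 0.85 − (2.55)(0.4) = -0.17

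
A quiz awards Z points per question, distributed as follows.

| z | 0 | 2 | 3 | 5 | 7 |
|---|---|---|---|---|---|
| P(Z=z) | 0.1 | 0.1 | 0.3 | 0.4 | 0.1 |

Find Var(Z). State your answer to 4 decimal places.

3.5600

E[Z] = (0)(0.1) + (2)(0.1) + (3)(0.3) + (5)(0.4) + (7)(0.1) = 3.8
E[Z²] = (0)²(0.1) + (2)²(0.1) + (3)²(0.3) + (5)²(0.4) + (7)²(0.1) = 18
Var(Z) = E[Z²] − (E[Z])² = 18 − (3.8)² = 3.56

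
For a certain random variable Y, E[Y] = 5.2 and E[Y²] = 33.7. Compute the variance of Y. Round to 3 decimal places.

var(Y) = 33.7 − (5.2)² = 6.66

6.660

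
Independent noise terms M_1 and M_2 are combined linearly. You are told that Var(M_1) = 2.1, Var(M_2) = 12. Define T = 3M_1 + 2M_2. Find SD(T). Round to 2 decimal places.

By independence, Var(T) = (3)²Var(M_1) + (2)²Var(M_2)
= (3)²·2.1 + (2)²·12 = 66.9
SD(T) = √66.9 ≈ 8.18

8.18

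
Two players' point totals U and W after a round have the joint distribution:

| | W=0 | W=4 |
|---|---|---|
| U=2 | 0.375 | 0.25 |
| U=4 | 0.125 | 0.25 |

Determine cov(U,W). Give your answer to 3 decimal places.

0.500

E[U] = 2.75,  E[W] = 2
E[UW] = 6
cov(U,W) = E[UW] − E[U]E[W] = 6 − (2.75)(2) = 0.5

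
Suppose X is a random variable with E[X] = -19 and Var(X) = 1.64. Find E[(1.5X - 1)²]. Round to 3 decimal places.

873.940

E[1.5X - 1] = 1.5·-19 − 1 = -29.5
Var(1.5X - 1) = (1.5)²·1.64 = 3.69
E[(1.5X - 1)²] = Var((1.5X - 1)) + (E[(1.5X - 1)])² = 3.69 + (-29.5)² = 873.94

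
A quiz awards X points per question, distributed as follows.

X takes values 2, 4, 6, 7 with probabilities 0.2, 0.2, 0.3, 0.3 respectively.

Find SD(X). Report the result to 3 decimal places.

1.868

E[X] = (2)(0.2) + (4)(0.2) + (6)(0.3) + (7)(0.3) = 5.1
E[X²] = (2)²(0.2) + (4)²(0.2) + (6)²(0.3) + (7)²(0.3) = 29.5
V(X) = E[X²] − (E[X])² = 29.5 − (5.1)² = 3.49
SD(X) = √3.49 ≈ 1.868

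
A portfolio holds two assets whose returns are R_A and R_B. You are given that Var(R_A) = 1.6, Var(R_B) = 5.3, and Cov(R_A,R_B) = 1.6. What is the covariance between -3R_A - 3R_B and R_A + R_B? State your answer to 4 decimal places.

Cov(-3R_A - 3R_B, R_A + R_B) = (-3)(1)Var(R_A) + (-3)(1)Var(R_B) + [(-3)(1) + (-3)(1)]Cov(R_A,R_B)
= -3·1.6 + -3·5.3 + -6·1.6 = -30.3

-30.3000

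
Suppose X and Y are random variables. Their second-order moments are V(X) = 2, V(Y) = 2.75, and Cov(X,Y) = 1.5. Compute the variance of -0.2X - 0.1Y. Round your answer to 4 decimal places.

V(-0.2X - 0.1Y) = (-0.2)²·V(X) + (-0.1)²·V(Y) + 2·(-0.2)·(-0.1)·Cov(X,Y)
= 0.04·2 + 0.01·2.75 + 0.04·1.5 = 0.1675

0.1675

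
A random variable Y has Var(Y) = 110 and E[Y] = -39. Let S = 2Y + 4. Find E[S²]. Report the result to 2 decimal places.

E[2Y + 4] = 2·-39 + 4 = -74
Var(2Y + 4) = (2)²·110 = 440
E[S²] = Var(S) + (E[S])² = 440 + (-74)² = 5916

5916.00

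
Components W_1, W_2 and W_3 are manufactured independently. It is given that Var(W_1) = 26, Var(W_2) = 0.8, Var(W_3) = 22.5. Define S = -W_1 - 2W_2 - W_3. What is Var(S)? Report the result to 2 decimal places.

51.70

By independence, Var(S) = (-1)²Var(W_1) + (-2)²Var(W_2) + (-1)²Var(W_3)
= (-1)²·26 + (-2)²·0.8 + (-1)²·22.5 = 51.7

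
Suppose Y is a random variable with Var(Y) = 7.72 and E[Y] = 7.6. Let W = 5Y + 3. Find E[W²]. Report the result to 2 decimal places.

1874.00

E[5Y + 3] = 5·7.6 + 3 = 41
Var(5Y + 3) = (5)²·7.72 = 193
E[W²] = Var(W) + (E[W])² = 193 + (41)² = 1874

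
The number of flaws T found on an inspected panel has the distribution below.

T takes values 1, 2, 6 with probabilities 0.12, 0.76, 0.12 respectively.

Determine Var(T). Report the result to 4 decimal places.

E[T] = (1)(0.12) + (2)(0.76) + (6)(0.12) = 2.36
E[T²] = (1)²(0.12) + (2)²(0.76) + (6)²(0.12) = 7.48
Var(T) = E[T²] − (E[T])² = 7.48 − (2.36)² = 1.9104

1.9104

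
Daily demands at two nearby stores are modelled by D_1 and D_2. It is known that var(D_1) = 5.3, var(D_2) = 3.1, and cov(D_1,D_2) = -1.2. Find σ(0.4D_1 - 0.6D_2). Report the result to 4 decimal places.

var(0.4D_1 - 0.6D_2) = (0.4)²·var(D_1) + (-0.6)²·var(D_2) + 2·(0.4)·(-0.6)·cov(D_1,D_2)
= 0.16·5.3 + 0.36·3.1 + -0.48·-1.2 = 2.54
σ(0.4D_1 - 0.6D_2) = √2.54 ≈ 1.5937

1.5937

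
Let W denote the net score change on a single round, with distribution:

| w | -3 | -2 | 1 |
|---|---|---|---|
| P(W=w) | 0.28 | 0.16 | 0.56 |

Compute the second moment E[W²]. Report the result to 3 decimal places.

3.720

E[W²] = (-3)²(0.28) + (-2)²(0.16) + (1)²(0.56) = 3.72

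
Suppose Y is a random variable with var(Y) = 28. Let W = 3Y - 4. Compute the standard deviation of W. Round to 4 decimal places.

15.8745

var(3Y - 4) = (3)²·28 = 252
SD(W) = √252 ≈ 15.8745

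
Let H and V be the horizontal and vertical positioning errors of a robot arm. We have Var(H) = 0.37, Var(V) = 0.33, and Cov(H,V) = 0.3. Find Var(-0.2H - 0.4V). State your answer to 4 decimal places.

Var(-0.2H - 0.4V) = (-0.2)²·Var(H) + (-0.4)²·Var(V) + 2·(-0.2)·(-0.4)·Cov(H,V)
= 0.04·0.37 + 0.16·0.33 + 0.16·0.3 = 0.1156

0.1156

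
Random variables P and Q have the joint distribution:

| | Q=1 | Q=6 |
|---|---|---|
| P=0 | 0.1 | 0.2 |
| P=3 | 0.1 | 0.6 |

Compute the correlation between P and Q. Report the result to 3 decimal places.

0.218

E[P] = 2.1,  E[Q] = 5
E[PQ] = 11.1
Cov(P,Q) = E[PQ] − E[P]E[Q] = 11.1 − (2.1)(5) = 0.6
var(P) = 1.89,  var(Q) = 4
ρ = 0.6 / √(1.89·4) ≈ 0.218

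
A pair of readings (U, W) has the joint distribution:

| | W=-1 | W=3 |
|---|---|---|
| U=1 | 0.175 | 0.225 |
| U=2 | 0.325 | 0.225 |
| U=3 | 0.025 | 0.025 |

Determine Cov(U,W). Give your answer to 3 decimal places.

-0.135

E[U] = 1.65,  E[W] = 0.9
E[UW] = 1.35
Cov(U,W) = E[UW] − E[U]E[W] = 1.35 − (1.65)(0.9) = -0.135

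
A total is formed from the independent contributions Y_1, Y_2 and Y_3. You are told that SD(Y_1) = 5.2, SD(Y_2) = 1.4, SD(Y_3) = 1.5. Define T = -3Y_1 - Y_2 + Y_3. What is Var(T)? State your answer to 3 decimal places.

247.570

Var(Y_1) = 27.04, Var(Y_2) = 1.96, Var(Y_3) = 2.25
By independence, Var(T) = (-3)²Var(Y_1) + (-1)²Var(Y_2) + (1)²Var(Y_3)
= (-3)²·27.04 + (-1)²·1.96 + (1)²·2.25 = 247.57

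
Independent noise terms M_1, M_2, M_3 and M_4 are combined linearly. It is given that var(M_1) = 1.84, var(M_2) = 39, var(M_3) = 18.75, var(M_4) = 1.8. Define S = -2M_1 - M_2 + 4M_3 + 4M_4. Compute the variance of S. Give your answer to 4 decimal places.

375.1600

By independence, var(S) = (-2)²var(M_1) + (-1)²var(M_2) + (4)²var(M_3) + (4)²var(M_4)
= (-2)²·1.84 + (-1)²·39 + (4)²·18.75 + (4)²·1.8 = 375.16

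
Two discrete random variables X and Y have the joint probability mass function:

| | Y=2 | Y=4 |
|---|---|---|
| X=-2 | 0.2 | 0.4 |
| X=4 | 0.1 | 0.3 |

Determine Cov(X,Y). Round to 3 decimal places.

0.240

E[X] = 0.4,  E[Y] = 3.4
E[XY] = 1.6
Cov(X,Y) = E[XY] − E[X]E[Y] = 1.6 − (0.4)(3.4) = 0.24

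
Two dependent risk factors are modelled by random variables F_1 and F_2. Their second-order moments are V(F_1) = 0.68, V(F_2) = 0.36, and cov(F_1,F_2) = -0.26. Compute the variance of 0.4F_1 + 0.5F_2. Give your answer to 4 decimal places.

0.0948

V(0.4F_1 + 0.5F_2) = (0.4)²·V(F_1) + (0.5)²·V(F_2) + 2·(0.4)·(0.5)·cov(F_1,F_2)
= 0.16·0.68 + 0.25·0.36 + 0.4·-0.26 = 0.0948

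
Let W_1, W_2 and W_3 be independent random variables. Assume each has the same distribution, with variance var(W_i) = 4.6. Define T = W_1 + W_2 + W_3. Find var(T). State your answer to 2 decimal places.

By independence, var(T) = (1)²var(W_1) + (1)²var(W_2) + (1)²var(W_3)
= (1)²·4.6 + (1)²·4.6 + (1)²·4.6 = 13.8

13.80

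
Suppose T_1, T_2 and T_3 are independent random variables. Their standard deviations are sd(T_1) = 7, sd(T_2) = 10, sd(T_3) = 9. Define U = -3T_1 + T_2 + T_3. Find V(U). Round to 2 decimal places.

V(T_1) = 49, V(T_2) = 100, V(T_3) = 81
By independence, V(U) = (-3)²V(T_1) + (1)²V(T_2) + (1)²V(T_3)
= (-3)²·49 + (1)²·100 + (1)²·81 = 622

622.00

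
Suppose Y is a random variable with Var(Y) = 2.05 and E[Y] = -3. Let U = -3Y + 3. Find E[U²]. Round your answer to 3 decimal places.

E[-3Y + 3] = -3·-3 + 3 = 12
Var(-3Y + 3) = (-3)²·2.05 = 18.45
E[U²] = Var(U) + (E[U])² = 18.45 + (12)² = 162.45

162.450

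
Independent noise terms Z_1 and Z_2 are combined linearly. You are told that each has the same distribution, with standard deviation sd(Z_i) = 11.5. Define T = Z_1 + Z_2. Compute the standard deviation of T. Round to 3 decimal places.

Var(Z_i) = (11.5)² = 132.25
By independence, Var(T) = (1)²Var(Z_1) + (1)²Var(Z_2)
= (1)²·132.25 + (1)²·132.25 = 264.5
sd(T) = √264.5 ≈ 16.263

16.263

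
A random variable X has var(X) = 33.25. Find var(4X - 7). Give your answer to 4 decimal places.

532.0000

var(4X - 7) = (4)²·var(X) = 16·33.25 = 532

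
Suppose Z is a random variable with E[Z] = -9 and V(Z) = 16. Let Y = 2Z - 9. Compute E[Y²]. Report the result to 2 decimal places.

793.00

E[2Z - 9] = 2·-9 − 9 = -27
V(2Z - 9) = (2)²·16 = 64
E[Y²] = V(Y) + (E[Y])² = 64 + (-27)² = 793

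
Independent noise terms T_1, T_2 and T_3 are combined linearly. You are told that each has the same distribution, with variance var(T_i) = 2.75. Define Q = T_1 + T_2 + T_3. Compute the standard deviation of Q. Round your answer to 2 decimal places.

By independence, var(Q) = (1)²var(T_1) + (1)²var(T_2) + (1)²var(T_3)
= (1)²·2.75 + (1)²·2.75 + (1)²·2.75 = 8.25
SD(Q) = √8.25 ≈ 2.87

2.87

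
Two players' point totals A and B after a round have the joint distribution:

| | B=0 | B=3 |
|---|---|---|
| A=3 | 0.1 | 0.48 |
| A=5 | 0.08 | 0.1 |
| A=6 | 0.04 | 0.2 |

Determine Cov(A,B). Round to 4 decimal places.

-0.1272

E[A] = 4.08,  E[B] = 2.34
E[AB] = 9.42
Cov(A,B) = E[AB] − E[A]E[B] = 9.42 − (4.08)(2.34) = -0.1272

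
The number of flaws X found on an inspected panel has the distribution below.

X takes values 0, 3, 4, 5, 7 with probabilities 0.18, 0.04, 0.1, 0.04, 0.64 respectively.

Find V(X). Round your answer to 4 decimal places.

7.2800

E[X] = (0)(0.18) + (3)(0.04) + (4)(0.1) + (5)(0.04) + (7)(0.64) = 5.2
E[X²] = (0)²(0.18) + (3)²(0.04) + (4)²(0.1) + (5)²(0.04) + (7)²(0.64) = 34.32
V(X) = E[X²] − (E[X])² = 34.32 − (5.2)² = 7.28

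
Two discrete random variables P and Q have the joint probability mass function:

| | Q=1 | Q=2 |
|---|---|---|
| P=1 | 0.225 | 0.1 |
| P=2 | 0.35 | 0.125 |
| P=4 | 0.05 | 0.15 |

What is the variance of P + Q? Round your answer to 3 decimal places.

E[P] = 2.075,  E[Q] = 1.375,  E[PQ] = 3.025
Var(P) = 5.425 − (2.075)² = 1.119375;  Var(Q) = 2.125 − (1.375)² = 0.234375
Cov(P,Q) = 3.025 − (2.075)(1.375) = 0.171875
Var(P + Q) = (1)²·1.119375 + (1)²·0.234375 + 2·(1)·(1)·0.171875 = 1.6975

1.698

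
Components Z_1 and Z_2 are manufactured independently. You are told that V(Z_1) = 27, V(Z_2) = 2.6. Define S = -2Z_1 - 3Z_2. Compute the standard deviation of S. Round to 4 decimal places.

11.4630

By independence, V(S) = (-2)²V(Z_1) + (-3)²V(Z_2)
= (-2)²·27 + (-3)²·2.6 = 131.4
σ(S) = √131.4 ≈ 11.4630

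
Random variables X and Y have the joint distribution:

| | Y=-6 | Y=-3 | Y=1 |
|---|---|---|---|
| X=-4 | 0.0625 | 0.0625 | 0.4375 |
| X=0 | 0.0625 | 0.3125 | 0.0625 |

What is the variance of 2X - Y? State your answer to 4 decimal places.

E[X] = -2.25,  E[Y] = -1.375,  E[XY] = 0.5
V(X) = 9 − (-2.25)² = 3.9375;  V(Y) = 8.375 − (-1.375)² = 6.484375
Cov(X,Y) = 0.5 − (-2.25)(-1.375) = -2.59375
V(2X - Y) = (2)²·3.9375 + (-1)²·6.484375 + 2·(2)·(-1)·-2.59375 = 32.609375

32.6094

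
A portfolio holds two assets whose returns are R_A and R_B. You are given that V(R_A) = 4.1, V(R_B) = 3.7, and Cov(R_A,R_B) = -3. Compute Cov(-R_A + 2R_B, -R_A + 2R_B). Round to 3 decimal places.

30.900

Cov(-R_A + 2R_B, -R_A + 2R_B) = (-1)(-1)V(R_A) + (2)(2)V(R_B) + [(-1)(2) + (2)(-1)]Cov(R_A,R_B)
= 1·4.1 + 4·3.7 + -4·-3 = 30.9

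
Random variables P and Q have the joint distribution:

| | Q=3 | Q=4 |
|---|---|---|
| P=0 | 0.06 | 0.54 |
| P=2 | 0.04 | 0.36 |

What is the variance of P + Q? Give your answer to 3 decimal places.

E[P] = 0.8,  E[Q] = 3.9,  E[PQ] = 3.12
Var(P) = 1.6 − (0.8)² = 0.96;  Var(Q) = 15.3 − (3.9)² = 0.09
Cov(P,Q) = 3.12 − (0.8)(3.9) = 0
Var(P + Q) = (1)²·0.96 + (1)²·0.09 + 2·(1)·(1)·0 = 1.05

1.050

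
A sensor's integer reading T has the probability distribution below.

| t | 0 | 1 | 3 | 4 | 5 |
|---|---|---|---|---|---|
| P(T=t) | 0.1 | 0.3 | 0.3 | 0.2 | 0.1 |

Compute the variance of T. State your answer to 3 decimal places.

E[T] = (0)(0.1) + (1)(0.3) + (3)(0.3) + (4)(0.2) + (5)(0.1) = 2.5
E[T²] = (0)²(0.1) + (1)²(0.3) + (3)²(0.3) + (4)²(0.2) + (5)²(0.1) = 8.7
Var(T) = E[T²] − (E[T])² = 8.7 − (2.5)² = 2.45

2.450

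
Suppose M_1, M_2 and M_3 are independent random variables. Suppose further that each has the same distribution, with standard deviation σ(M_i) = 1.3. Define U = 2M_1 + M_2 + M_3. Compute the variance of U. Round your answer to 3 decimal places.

var(M_i) = (1.3)² = 1.69
By independence, var(U) = (2)²var(M_1) + (1)²var(M_2) + (1)²var(M_3)
= (2)²·1.69 + (1)²·1.69 + (1)²·1.69 = 10.14

10.140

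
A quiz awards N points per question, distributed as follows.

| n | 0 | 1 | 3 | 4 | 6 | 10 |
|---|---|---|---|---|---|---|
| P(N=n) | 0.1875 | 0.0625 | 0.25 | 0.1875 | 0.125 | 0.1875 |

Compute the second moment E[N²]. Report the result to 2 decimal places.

28.56

E[N²] = (0)²(0.1875) + (1)²(0.0625) + (3)²(0.25) + (4)²(0.1875) + (6)²(0.125) + (10)²(0.1875) = 28.5625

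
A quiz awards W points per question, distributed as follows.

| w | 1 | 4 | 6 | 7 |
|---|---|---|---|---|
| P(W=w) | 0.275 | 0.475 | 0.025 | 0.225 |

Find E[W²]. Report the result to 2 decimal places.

19.80

E[W²] = (1)²(0.275) + (4)²(0.475) + (6)²(0.025) + (7)²(0.225) = 19.8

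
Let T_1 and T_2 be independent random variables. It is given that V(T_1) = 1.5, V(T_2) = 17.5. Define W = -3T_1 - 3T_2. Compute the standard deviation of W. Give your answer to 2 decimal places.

By independence, V(W) = (-3)²V(T_1) + (-3)²V(T_2)
= (-3)²·1.5 + (-3)²·17.5 = 171
sd(W) = √171 ≈ 13.08

13.08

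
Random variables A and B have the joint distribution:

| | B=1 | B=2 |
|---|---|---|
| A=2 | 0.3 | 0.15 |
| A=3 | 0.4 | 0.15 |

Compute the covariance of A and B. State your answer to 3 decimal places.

-0.015

E[A] = 2.55,  E[B] = 1.3
E[AB] = 3.3
cov(A,B) = E[AB] − E[A]E[B] = 3.3 − (2.55)(1.3) = -0.015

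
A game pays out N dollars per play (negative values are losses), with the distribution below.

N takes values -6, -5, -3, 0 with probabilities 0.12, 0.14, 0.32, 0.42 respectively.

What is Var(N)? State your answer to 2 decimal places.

E[N] = (-6)(0.12) + (-5)(0.14) + (-3)(0.32) + (0)(0.42) = -2.38
E[N²] = (-6)²(0.12) + (-5)²(0.14) + (-3)²(0.32) + (0)²(0.42) = 10.7
Var(N) = E[N²] − (E[N])² = 10.7 − (-2.38)² = 5.0356

5.04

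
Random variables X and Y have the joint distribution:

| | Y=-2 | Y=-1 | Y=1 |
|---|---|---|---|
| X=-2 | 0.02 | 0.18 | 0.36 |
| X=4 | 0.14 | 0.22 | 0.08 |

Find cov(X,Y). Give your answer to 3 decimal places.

E[X] = 0.64,  E[Y] = -0.28
E[XY] = -1.96
cov(X,Y) = E[XY] − E[X]E[Y] = -1.96 − (0.64)(-0.28) = -1.7808

-1.781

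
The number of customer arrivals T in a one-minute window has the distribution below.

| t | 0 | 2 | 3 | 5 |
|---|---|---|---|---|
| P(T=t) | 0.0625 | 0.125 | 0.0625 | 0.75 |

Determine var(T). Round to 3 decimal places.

2.277

E[T] = (0)(0.0625) + (2)(0.125) + (3)(0.0625) + (5)(0.75) = 4.1875
E[T²] = (0)²(0.0625) + (2)²(0.125) + (3)²(0.0625) + (5)²(0.75) = 19.8125
var(T) = E[T²] − (E[T])² = 19.8125 − (4.1875)² = 2.27734375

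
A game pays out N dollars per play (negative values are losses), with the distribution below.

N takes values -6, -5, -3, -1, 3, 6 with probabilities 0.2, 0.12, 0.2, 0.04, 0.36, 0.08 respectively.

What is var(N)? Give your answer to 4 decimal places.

17.3856

E[N] = (-6)(0.2) + (-5)(0.12) + (-3)(0.2) + (-1)(0.04) + (3)(0.36) + (6)(0.08) = -0.88
E[N²] = (-6)²(0.2) + (-5)²(0.12) + (-3)²(0.2) + (-1)²(0.04) + (3)²(0.36) + (6)²(0.08) = 18.16
var(N) = E[N²] − (E[N])² = 18.16 − (-0.88)² = 17.3856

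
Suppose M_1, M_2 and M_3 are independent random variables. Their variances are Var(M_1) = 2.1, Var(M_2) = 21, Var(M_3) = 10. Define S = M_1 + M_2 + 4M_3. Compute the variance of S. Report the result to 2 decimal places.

183.10

By independence, Var(S) = (1)²Var(M_1) + (1)²Var(M_2) + (4)²Var(M_3)
= (1)²·2.1 + (1)²·21 + (4)²·10 = 183.1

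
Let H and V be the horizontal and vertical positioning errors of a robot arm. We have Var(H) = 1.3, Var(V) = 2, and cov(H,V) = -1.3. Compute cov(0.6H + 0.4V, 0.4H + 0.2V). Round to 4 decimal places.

0.1080

cov(0.6H + 0.4V, 0.4H + 0.2V) = (0.6)(0.4)Var(H) + (0.4)(0.2)Var(V) + [(0.6)(0.2) + (0.4)(0.4)]cov(H,V)
= 0.24·1.3 + 0.08·2 + 0.28·-1.3 = 0.108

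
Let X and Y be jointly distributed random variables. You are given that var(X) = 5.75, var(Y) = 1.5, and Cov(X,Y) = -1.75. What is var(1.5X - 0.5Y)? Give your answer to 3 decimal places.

var(1.5X - 0.5Y) = (1.5)²·var(X) + (-0.5)²·var(Y) + 2·(1.5)·(-0.5)·Cov(X,Y)
= 2.25·5.75 + 0.25·1.5 + -1.5·-1.75 = 15.9375

15.938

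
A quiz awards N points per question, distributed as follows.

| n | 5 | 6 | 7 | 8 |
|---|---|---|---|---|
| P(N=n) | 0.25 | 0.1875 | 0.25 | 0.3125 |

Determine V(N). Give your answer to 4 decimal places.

1.3594

E[N] = (5)(0.25) + (6)(0.1875) + (7)(0.25) + (8)(0.3125) = 6.625
E[N²] = (5)²(0.25) + (6)²(0.1875) + (7)²(0.25) + (8)²(0.3125) = 45.25
V(N) = E[N²] − (E[N])² = 45.25 − (6.625)² = 1.359375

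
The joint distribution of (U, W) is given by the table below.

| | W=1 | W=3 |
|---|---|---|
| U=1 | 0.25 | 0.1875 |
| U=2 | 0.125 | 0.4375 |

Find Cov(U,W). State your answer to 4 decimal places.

E[U] = 1.5625,  E[W] = 2.25
E[UW] = 3.6875
Cov(U,W) = E[UW] − E[U]E[W] = 3.6875 − (1.5625)(2.25) = 0.171875

0.1719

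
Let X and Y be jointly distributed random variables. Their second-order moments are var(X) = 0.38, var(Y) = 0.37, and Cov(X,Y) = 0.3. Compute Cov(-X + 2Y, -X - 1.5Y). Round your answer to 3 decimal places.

Cov(-X + 2Y, -X - 1.5Y) = (-1)(-1)var(X) + (2)(-1.5)var(Y) + [(-1)(-1.5) + (2)(-1)]Cov(X,Y)
= 1·0.38 + -3·0.37 + -0.5·0.3 = -0.88

-0.880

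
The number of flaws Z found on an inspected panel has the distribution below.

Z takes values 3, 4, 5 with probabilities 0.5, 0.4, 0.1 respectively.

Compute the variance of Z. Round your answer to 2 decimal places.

E[Z] = (3)(0.5) + (4)(0.4) + (5)(0.1) = 3.6
E[Z²] = (3)²(0.5) + (4)²(0.4) + (5)²(0.1) = 13.4
Var(Z) = E[Z²] − (E[Z])² = 13.4 − (3.6)² = 0.44

0.44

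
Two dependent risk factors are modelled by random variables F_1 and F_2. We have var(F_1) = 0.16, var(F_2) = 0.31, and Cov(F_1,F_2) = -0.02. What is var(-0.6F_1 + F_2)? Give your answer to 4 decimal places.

0.3916

var(-0.6F_1 + F_2) = (-0.6)²·var(F_1) + (1)²·var(F_2) + 2·(-0.6)·(1)·Cov(F_1,F_2)
= 0.36·0.16 + 1·0.31 + -1.2·-0.02 = 0.3916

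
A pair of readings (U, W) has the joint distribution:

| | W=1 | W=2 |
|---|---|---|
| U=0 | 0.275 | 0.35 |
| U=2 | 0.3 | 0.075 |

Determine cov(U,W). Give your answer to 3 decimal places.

-0.169

E[U] = 0.75,  E[W] = 1.425
E[UW] = 0.9
cov(U,W) = E[UW] − E[U]E[W] = 0.9 − (0.75)(1.425) = -0.16875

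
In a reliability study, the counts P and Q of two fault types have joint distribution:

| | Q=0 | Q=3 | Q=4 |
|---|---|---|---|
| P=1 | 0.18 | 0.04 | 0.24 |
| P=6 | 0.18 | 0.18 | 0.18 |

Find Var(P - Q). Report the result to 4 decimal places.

9.4704

E[P] = 3.7,  E[Q] = 2.34,  E[PQ] = 8.64
Var(P) = 19.9 − (3.7)² = 6.21;  Var(Q) = 8.7 − (2.34)² = 3.2244
Cov(P,Q) = 8.64 − (3.7)(2.34) = -0.018
Var(P - Q) = (1)²·6.21 + (-1)²·3.2244 + 2·(1)·(-1)·-0.018 = 9.4704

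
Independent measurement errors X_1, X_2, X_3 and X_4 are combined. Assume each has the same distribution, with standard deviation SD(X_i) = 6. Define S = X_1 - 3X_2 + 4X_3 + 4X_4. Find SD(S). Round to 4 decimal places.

Var(X_i) = (6)² = 36
By independence, Var(S) = (1)²Var(X_1) + (-3)²Var(X_2) + (4)²Var(X_3) + (4)²Var(X_4)
= (1)²·36 + (-3)²·36 + (4)²·36 + (4)²·36 = 1512
SD(S) = √1512 ≈ 38.8844

38.8844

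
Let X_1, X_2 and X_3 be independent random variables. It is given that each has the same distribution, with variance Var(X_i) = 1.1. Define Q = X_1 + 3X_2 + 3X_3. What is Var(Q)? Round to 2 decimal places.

20.90

By independence, Var(Q) = (1)²Var(X_1) + (3)²Var(X_2) + (3)²Var(X_3)
= (1)²·1.1 + (3)²·1.1 + (3)²·1.1 = 20.9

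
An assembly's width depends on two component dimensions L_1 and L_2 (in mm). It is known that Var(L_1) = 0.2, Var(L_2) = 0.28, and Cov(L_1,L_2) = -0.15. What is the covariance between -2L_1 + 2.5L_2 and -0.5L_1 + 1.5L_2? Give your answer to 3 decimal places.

Cov(-2L_1 + 2.5L_2, -0.5L_1 + 1.5L_2) = (-2)(-0.5)Var(L_1) + (2.5)(1.5)Var(L_2) + [(-2)(1.5) + (2.5)(-0.5)]Cov(L_1,L_2)
= 1·0.2 + 3.75·0.28 + -4.25·-0.15 = 1.8875

1.888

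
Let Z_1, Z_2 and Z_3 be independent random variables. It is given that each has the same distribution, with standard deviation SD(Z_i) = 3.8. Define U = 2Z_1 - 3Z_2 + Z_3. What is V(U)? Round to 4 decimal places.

V(Z_i) = (3.8)² = 14.44
By independence, V(U) = (2)²V(Z_1) + (-3)²V(Z_2) + (1)²V(Z_3)
= (2)²·14.44 + (-3)²·14.44 + (1)²·14.44 = 202.16

202.1600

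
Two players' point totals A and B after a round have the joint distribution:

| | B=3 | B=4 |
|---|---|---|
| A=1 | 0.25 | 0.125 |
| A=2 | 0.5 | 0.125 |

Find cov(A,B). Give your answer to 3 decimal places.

E[A] = 1.625,  E[B] = 3.25
E[AB] = 5.25
cov(A,B) = E[AB] − E[A]E[B] = 5.25 − (1.625)(3.25) = -0.03125

-0.031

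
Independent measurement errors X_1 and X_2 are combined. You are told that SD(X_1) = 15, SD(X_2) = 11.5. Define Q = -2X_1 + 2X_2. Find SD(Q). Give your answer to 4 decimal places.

37.8021

Var(X_1) = 225, Var(X_2) = 132.25
By independence, Var(Q) = (-2)²Var(X_1) + (2)²Var(X_2)
= (-2)²·225 + (2)²·132.25 = 1429
SD(Q) = √1429 ≈ 37.8021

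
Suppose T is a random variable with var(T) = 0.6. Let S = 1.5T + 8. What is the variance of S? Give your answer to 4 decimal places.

var(1.5T + 8) = (1.5)²·var(T) = 2.25·0.6 = 1.35

1.3500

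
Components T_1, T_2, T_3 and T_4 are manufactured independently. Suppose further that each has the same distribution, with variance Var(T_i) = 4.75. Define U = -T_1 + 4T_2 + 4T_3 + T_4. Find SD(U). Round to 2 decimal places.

By independence, Var(U) = (-1)²Var(T_1) + (4)²Var(T_2) + (4)²Var(T_3) + (1)²Var(T_4)
= (-1)²·4.75 + (4)²·4.75 + (4)²·4.75 + (1)²·4.75 = 161.5
SD(U) = √161.5 ≈ 12.71

12.71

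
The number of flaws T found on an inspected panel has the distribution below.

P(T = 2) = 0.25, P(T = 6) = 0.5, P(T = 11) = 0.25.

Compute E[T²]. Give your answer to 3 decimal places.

E[T²] = (2)²(0.25) + (6)²(0.5) + (11)²(0.25) = 49.25

49.250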